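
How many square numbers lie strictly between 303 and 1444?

20

The n-th square number is n².
Smallest index with value > 303: n = 18 (giving 324).
Largest index with value < 1444: n = 37 (giving 1369).
Indices 18 through 37: 20 terms.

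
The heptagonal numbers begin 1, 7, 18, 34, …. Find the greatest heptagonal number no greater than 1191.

1177

Solve n(5n−3)/2 ≤ 1191 for integer n.
n = 22 gives 1177 ≤ 1191, while n = 23 gives 1288 > 1191; so the answer is 1177.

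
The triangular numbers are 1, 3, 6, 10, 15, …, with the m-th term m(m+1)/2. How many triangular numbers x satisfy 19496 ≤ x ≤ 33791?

63

The n-th triangular number is n(n+1)/2.
Smallest index with value ≥ 19496: n = 197 (giving 19503).
Largest index with value ≤ 33791: n = 259 (giving 33670).
Indices 197 through 259: 63 terms.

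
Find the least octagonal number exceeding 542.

Solve n(3n−2) > 542 for integer n.
The largest n with value ≤ 542 is 13 (since 481 ≤ 542 < 560), so the first above is n = 14, value 560.

560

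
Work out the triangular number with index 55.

55·56/2 = 3080/2 = 1540.

1540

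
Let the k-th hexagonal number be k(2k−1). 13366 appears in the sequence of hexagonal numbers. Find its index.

Set n(2n−1) = 13366, giving 2n² − n − 13366 = 0.
So n = (1 + 327) / 4 = 328/4 = 82.
Check: 82·(2·82 − 1) = 13366. ✓

82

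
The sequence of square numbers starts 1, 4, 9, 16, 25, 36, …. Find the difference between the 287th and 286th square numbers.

573

n² − (n−1)² = 2n − 1, so 287² − 286² = 2·287 − 1 = 573.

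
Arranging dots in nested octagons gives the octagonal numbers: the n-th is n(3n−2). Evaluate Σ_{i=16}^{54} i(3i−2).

Σ i(3i−2) = 3Σi² − 2Σi over i = 16..54.
Σi = 1485 − 120 = 1365 and Σi² = 53955 − 1240 = 52715.
3·52715 − 2·1365 = 155415.

155415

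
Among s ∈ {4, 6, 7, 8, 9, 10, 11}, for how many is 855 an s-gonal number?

1

s = 4: P(4, 29) = 841 and P(4, 30) = 900; 855 is not s-gonal.
s = 6: P(6, 20) = 780 and P(6, 21) = 861; 855 is not s-gonal.
s = 7: P(7, 18) = 783 and P(7, 19) = 874; 855 is not s-gonal.
s = 8: P(8, 17) = 833 and P(8, 18) = 936; 855 is not s-gonal.
s = 9: P(9, 15) = 750 and P(9, 16) = 856; 855 is not s-gonal.
s = 10: P(10, 15) = 855. ✓
s = 11: P(11, 14) = 833 and P(11, 15) = 960; 855 is not s-gonal.
Hits: s ∈ {10} → 1.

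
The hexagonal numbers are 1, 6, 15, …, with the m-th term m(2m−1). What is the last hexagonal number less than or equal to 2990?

2850

Solve n(2n−1) ≤ 2990 for integer n.
n = 38 gives 2850 ≤ 2990, while n = 39 gives 3003 > 2990; so the answer is 2850.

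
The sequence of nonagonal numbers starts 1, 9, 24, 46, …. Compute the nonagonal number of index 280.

The 280th nonagonal number is n(7n−5)/2 with n = 280.
280·(7·280 − 5)/2 = 280·1955/2 = 273700.

273700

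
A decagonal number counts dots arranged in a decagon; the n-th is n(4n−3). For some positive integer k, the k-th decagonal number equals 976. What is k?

Set n(4n−3) = 976, giving 4n² − 3n − 976 = 0.
So n = (3 + 125) / 8 = 128/8 = 16.
Check: 16·(4·16 − 3) = 976. ✓

16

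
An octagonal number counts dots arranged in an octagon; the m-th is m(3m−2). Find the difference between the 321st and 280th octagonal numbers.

321·(3·321 − 2) = 308481 and 280·(3·280 − 2) = 234640.
Difference: 308481 − 234640 = 73841.

73841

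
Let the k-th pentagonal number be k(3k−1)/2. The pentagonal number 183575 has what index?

Set n(3n−1)/2 = 183575, giving 3n² − n − 367150 = 0.
The discriminant is 1 + 24·183575 = 4405801, and √4405801 = 2099.
So n = (1 + 2099) / 6 = 2100/6 = 350.
Check: 350·(3·350 − 1)/2 = 183575. ✓

350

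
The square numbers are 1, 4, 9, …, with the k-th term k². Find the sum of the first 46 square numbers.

Σ_{i=1}^{46} i² = 46·47·93/6 = 33511.

33511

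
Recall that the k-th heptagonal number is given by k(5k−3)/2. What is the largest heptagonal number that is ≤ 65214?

64561

Solve n(5n−3)/2 ≤ 65214 for integer n.
n = 161 gives 64561 ≤ 65214, while n = 162 gives 65367 > 65214; so the answer is 64561.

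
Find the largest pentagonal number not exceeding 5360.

Solve n(3n−1)/2 ≤ 5360 for integer n.
n = 59 gives 5192 ≤ 5360, while n = 60 gives 5370 > 5360; so the answer is 5192.

5192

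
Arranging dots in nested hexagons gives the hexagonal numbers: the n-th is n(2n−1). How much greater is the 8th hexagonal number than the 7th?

29

Consecutive hexagonal numbers differ by 4n − 3: here 4·8 − 3 = 29.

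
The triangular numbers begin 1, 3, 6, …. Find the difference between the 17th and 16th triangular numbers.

Consecutive triangular numbers differ by n: T_{17} − T_{16} = 17.

17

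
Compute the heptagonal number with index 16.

616

16·(5·16 − 3)/2 = 16·77/2 = 616.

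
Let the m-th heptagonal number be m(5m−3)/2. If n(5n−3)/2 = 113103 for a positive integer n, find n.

Set n(5n−3)/2 = 113103, giving 5n² − 3n − 226206 = 0.
The discriminant is 9 + 40·113103 = 4524129, and √4524129 = 2127.
So n = (3 + 2127) / 10 = 2130/10 = 213.
Check: 213·(5·213 − 3)/2 = 113103. ✓

213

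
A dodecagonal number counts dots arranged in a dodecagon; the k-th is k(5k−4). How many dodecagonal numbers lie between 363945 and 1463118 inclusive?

The n-th dodecagonal number is n(5n−4).
Smallest index with value ≥ 363945: n = 271 (giving 366121).
Largest index with value ≤ 1463118: n = 541 (giving 1461241).
Indices 271 through 541: 271 terms.

271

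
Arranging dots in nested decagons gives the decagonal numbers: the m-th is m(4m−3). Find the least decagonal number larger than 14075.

Solve n(4n−3) > 14075 for integer n.
The largest n with value ≤ 14075 is 59 (since 13747 ≤ 14075 < 14220), so the first above is n = 60, value 14220.

14220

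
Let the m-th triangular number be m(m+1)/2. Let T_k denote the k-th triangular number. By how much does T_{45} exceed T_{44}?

Consecutive triangular numbers differ by n: T_{45} − T_{44} = 45.

45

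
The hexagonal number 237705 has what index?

Set n(2n−1) = 237705, giving 2n² − n − 237705 = 0.
The discriminant is 1 + 8·237705 = 1901641, and √1901641 = 1379.
So n = (1 + 1379) / 4 = 1380/4 = 345.
Check: 345·(2·345 − 1) = 237705. ✓

345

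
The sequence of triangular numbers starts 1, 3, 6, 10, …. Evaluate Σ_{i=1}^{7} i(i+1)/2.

Σ i(i+1)/2 = (Σi² + Σi) / 2 over i = 1..7.
Σi = 28 and Σi² = 140.
(1·140 + 1·28) / 2 = 168/2 = 84.

84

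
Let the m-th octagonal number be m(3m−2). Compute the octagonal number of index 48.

6816

48·(3·48 − 2) = 48·142 = 6816.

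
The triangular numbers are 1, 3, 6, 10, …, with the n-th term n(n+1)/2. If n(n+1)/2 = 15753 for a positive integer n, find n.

Set n(n+1)/2 = 15753, giving n² + n − 31506 = 0.
The discriminant is 1 + 8·15753 = 126025, and √126025 = 355.
So n = (-1 + 355) / 2 = 354/2 = 177.

177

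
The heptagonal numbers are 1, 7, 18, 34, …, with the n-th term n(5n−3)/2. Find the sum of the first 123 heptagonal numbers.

1558246

Σ i(5i−3)/2 = (5Σi² − 3Σi) / 2 over i = 1..123.
Σi = 7626 and Σi² = 627874.
(5·627874 − 3·7626) / 2 = 3116492/2 = 1558246.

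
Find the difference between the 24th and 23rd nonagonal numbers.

Consecutive nonagonal numbers differ by 7n − 6: here 7·24 − 6 = 162.

162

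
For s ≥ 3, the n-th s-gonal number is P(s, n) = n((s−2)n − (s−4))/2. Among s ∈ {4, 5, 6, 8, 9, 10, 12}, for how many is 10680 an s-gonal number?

s = 4: P(4, 103) = 10609 and P(4, 104) = 10816; 10680 is not s-gonal.
s = 5: P(5, 84) = 10542 and P(5, 85) = 10795; 10680 is not s-gonal.
s = 6: P(6, 73) = 10585 and P(6, 74) = 10878; 10680 is not s-gonal.
s = 8: P(8, 60) = 10680. ✓
s = 9: P(9, 55) = 10450 and P(9, 56) = 10836; 10680 is not s-gonal.
s = 10: P(10, 52) = 10660 and P(10, 53) = 11077; 10680 is not s-gonal.
s = 12: P(12, 46) = 10396 and P(12, 47) = 10857; 10680 is not s-gonal.
Hits: s ∈ {8} → 1.

1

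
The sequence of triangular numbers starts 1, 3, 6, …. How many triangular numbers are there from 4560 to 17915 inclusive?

94

The n-th triangular number is n(n+1)/2.
Smallest index with value ≥ 4560: n = 95 (giving 4560).
Largest index with value ≤ 17915: n = 188 (giving 17766).
Indices 95 through 188: 94 terms.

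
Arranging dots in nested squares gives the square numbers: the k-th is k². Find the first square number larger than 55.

Solve n² > 55 for integer n.
The largest n with value ≤ 55 is 7 (since 49 ≤ 55 < 64), so the first above is n = 8, value 64.

64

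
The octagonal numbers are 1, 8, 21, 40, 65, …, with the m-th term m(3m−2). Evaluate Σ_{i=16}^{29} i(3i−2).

21315

Σ i(3i−2) = 3Σi² − 2Σi over i = 16..29.
Σi = 435 − 120 = 315 and Σi² = 8555 − 1240 = 7315.
3·7315 − 2·315 = 21315.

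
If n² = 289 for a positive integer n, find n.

We need n² = 289, so n = √289 = 17.
Check: 17² = 289. ✓

17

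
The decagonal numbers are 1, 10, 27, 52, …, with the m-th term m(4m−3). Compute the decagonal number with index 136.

73576

The 136th decagonal number is n(4n−3) with n = 136.
136·(4·136 − 3) = 136·541 = 73576.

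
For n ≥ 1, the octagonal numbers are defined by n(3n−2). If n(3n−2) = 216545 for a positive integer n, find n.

Set n(3n−2) = 216545, giving 3n² − 2n − 216545 = 0.
The discriminant is 4 + 12·216545 = 2598544, and √2598544 = 1612.
So n = (2 + 1612) / 6 = 1614/6 = 269.
Check: 269·(3·269 − 2) = 216545. ✓

269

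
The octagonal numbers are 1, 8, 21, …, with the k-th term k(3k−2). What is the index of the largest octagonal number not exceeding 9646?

Solve n(3n−2) ≤ 9646 for integer n.
n = 57 gives 9633 ≤ 9646, while n = 58 gives 9976 > 9646; so the answer is index 57.

57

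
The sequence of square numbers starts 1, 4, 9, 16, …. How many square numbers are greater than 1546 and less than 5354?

The n-th square number is n².
Smallest index with value > 1546: n = 40 (giving 1600).
Largest index with value < 5354: n = 73 (giving 5329).
Indices 40 through 73: 34 terms.

34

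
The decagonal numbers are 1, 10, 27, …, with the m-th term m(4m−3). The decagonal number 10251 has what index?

51

Set n(4n−3) = 10251, giving 4n² − 3n − 10251 = 0.
The discriminant is 9 + 16·10251 = 164025, and √164025 = 405.
So n = (3 + 405) / 8 = 408/8 = 51.
Check: 51·(4·51 − 3) = 10251. ✓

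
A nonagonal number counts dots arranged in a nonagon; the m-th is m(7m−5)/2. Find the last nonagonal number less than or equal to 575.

559

Solve n(7n−5)/2 ≤ 575 for integer n.
n = 13 gives 559 ≤ 575, while n = 14 gives 651 > 575; so the answer is 559.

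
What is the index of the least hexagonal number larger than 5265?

52

Solve n(2n−1) > 5265 for integer n.
The largest n with value ≤ 5265 is 51 (since 5151 ≤ 5265 < 5356), so the first above is n = 52, value 5356.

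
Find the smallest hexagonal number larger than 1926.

2016

Solve n(2n−1) > 1926 for integer n.
The largest n with value ≤ 1926 is 31 (since 1891 ≤ 1926 < 2016), so the first above is n = 32, value 2016.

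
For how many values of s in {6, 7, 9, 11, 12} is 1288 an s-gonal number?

1

s = 6: P(6, 25) = 1225 and P(6, 26) = 1326; 1288 is not s-gonal.
s = 7: P(7, 23) = 1288. ✓
s = 9: P(9, 19) = 1216 and P(9, 20) = 1350; 1288 is not s-gonal.
s = 11: P(11, 17) = 1241 and P(11, 18) = 1395; 1288 is not s-gonal.
s = 12: P(12, 16) = 1216 and P(12, 17) = 1377; 1288 is not s-gonal.
Hits: s ∈ {7} → 1.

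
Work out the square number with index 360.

The 360th square number is n² with n = 360.
360² = 129600.

129600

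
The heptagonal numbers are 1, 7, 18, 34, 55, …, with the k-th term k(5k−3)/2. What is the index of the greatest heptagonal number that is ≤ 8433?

Solve n(5n−3)/2 ≤ 8433 for integer n.
n = 58 gives 8323 ≤ 8433, while n = 59 gives 8614 > 8433; so the answer is index 58.

58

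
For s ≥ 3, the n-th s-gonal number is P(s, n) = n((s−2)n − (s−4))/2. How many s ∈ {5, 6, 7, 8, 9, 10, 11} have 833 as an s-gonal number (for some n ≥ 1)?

2

s = 5: P(5, 23) = 782 and P(5, 24) = 852; 833 is not s-gonal.
s = 6: P(6, 20) = 780 and P(6, 21) = 861; 833 is not s-gonal.
s = 7: P(7, 18) = 783 and P(7, 19) = 874; 833 is not s-gonal.
s = 8: P(8, 17) = 833. ✓
s = 9: P(9, 15) = 750 and P(9, 16) = 856; 833 is not s-gonal.
s = 10: P(10, 14) = 742 and P(10, 15) = 855; 833 is not s-gonal.
s = 11: P(11, 14) = 833. ✓
Hits: s ∈ {8, 11} → 2.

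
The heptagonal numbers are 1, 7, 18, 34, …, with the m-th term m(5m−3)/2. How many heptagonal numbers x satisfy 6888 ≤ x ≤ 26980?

52

The n-th heptagonal number is n(5n−3)/2.
Smallest index with value ≥ 6888: n = 53 (giving 6943).
Largest index with value ≤ 26980: n = 104 (giving 26884).
Indices 53 through 104: 52 terms.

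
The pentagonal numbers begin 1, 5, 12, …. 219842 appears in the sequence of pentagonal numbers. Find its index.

Set n(3n−1)/2 = 219842, giving 3n² − n − 439684 = 0.
So n = (1 + 2297) / 6 = 2298/6 = 383.
Check: 383·(3·383 − 1)/2 = 219842. ✓

383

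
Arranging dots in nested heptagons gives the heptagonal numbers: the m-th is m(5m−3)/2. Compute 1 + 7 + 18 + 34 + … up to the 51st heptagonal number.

Σ i(5i−3)/2 = (5Σi² − 3Σi) / 2 over i = 1..51.
Σi = 1326 and Σi² = 45526.
(5·45526 − 3·1326) / 2 = 223652/2 = 111826.

111826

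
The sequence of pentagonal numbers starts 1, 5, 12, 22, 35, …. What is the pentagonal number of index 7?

70

The 7th pentagonal number is n(3n−1)/2 with n = 7.
7·(3·7 − 1)/2 = 7·20/2 = 7·10 = 70.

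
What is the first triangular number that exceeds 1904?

1953

Solve n(n+1)/2 > 1904 for integer n.
The largest n with value ≤ 1904 is 61 (since 1891 ≤ 1904 < 1953), so the first above is n = 62, value 1953.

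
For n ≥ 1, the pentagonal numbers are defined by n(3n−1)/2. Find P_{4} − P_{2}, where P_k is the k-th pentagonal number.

4·(3·4 − 1)/2 = 22 and 2·(3·2 − 1)/2 = 5.
Difference: 22 − 5 = 17.

17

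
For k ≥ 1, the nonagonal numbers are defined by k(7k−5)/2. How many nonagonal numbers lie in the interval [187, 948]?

The n-th nonagonal number is n(7n−5)/2.
Smallest index with value ≥ 187: n = 8 (giving 204).
Largest index with value ≤ 948: n = 16 (giving 856).
Indices 8 through 16: 9 terms.

9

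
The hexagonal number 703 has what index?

Set n(2n−1) = 703, giving 2n² − n − 703 = 0.
The discriminant is 1 + 8·703 = 5625, and √5625 = 75.
So n = (1 + 75) / 4 = 76/4 = 19.
Check: 19·(2·19 − 1) = 703. ✓

19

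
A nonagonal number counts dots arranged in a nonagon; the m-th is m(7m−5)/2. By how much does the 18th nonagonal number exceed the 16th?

18·(7·18 − 5)/2 = 1089 and 16·(7·16 − 5)/2 = 856.
Difference: 1089 − 856 = 233.

233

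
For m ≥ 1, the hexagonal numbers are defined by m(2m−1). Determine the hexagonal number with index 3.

15

3·(2·3 − 1) = 3·5 = 15.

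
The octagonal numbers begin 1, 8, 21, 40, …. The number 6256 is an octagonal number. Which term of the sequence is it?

46

Set n(3n−2) = 6256, giving 3n² − 2n − 6256 = 0.
So n = (2 + 274) / 6 = 276/6 = 46.
Check: 46·(3·46 − 2) = 6256. ✓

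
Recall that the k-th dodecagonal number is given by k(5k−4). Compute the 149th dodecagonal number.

110409

149·(5·149 − 4) = 149·741 = 110409.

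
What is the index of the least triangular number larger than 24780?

Solve n(n+1)/2 > 24780 for integer n.
The largest n with value ≤ 24780 is 222 (since 24753 ≤ 24780 < 24976), so the first above is n = 223, value 24976.

223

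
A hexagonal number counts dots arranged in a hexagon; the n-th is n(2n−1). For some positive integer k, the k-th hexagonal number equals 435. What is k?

15

Set n(2n−1) = 435, giving 2n² − n − 435 = 0.
The discriminant is 1 + 8·435 = 3481, and √3481 = 59.
So n = (1 + 59) / 4 = 60/4 = 15.
Check: 15·(2·15 − 1) = 435. ✓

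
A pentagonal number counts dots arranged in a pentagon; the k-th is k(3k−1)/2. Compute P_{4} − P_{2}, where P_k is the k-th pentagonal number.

4·(3·4 − 1)/2 = 22 and 2·(3·2 − 1)/2 = 5.
Difference: 22 − 5 = 17.

17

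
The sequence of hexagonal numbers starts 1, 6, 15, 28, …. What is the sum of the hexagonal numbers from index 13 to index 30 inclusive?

17223

Σ i(2i−1) = 2Σi² − Σi over i = 13..30.
Σi = 465 − 78 = 387 and Σi² = 9455 − 650 = 8805.
2·8805 − 1·387 = 17223.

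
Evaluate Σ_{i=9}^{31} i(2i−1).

Σ i(2i−1) = 2Σi² − Σi over i = 9..31.
Σi = 496 − 36 = 460 and Σi² = 10416 − 204 = 10212.
2·10212 − 1·460 = 19964.

19964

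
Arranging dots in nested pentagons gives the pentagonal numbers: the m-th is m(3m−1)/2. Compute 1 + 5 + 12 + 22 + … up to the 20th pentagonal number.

Σ i(3i−1)/2 = (3Σi² − Σi) / 2 over i = 1..20.
Σi = 210 and Σi² = 2870.
(3·2870 − 1·210) / 2 = 8400/2 = 4200.

4200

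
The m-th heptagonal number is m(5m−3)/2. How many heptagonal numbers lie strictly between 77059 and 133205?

56

The n-th heptagonal number is n(5n−3)/2.
Smallest index with value > 77059: n = 176 (giving 77176).
Largest index with value < 133205: n = 231 (giving 133056).
Indices 176 through 231: 56 terms.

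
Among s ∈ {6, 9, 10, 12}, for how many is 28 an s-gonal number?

1

s = 6: P(6, 4) = 28. ✓
s = 9: P(9, 3) = 24 and P(9, 4) = 46; 28 is not s-gonal.
s = 10: P(10, 3) = 27 and P(10, 4) = 52; 28 is not s-gonal.
s = 12: P(12, 2) = 12 and P(12, 3) = 33; 28 is not s-gonal.
Hits: s ∈ {6} → 1.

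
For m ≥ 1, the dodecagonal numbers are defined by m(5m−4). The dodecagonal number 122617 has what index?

157

Set n(5n−4) = 122617, giving 5n² − 4n − 122617 = 0.
So n = (4 + 1566) / 10 = 1570/10 = 157.
Check: 157·(5·157 − 4) = 122617. ✓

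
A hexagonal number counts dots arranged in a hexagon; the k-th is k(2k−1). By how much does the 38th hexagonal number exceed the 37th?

Consecutive hexagonal numbers differ by 4n − 3: here 4·38 − 3 = 149.

149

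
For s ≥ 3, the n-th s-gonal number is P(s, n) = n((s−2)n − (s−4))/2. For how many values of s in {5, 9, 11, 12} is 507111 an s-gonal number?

s = 5: P(5, 581) = 506051 and P(5, 582) = 507795; 507111 is not s-gonal.
s = 9: P(9, 381) = 507111. ✓
s = 11: P(11, 336) = 506856 and P(11, 337) = 509881; 507111 is not s-gonal.
s = 12: P(12, 318) = 504348 and P(12, 319) = 507529; 507111 is not s-gonal.
Hits: s ∈ {9} → 1.

1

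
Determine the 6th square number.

The 6th square number is n² with n = 6.
6² = 36.

36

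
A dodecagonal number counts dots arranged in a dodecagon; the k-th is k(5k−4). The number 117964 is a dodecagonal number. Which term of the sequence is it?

154

Set n(5n−4) = 117964, giving 5n² − 4n − 117964 = 0.
The discriminant is 16 + 20·117964 = 2359296, and √2359296 = 1536.
So n = (4 + 1536) / 10 = 1540/10 = 154.
Check: 154·(5·154 − 4) = 117964. ✓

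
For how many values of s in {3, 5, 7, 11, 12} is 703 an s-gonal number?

1

s = 3: P(3, 37) = 703. ✓
s = 5: P(5, 21) = 651 and P(5, 22) = 715; 703 is not s-gonal.
s = 7: P(7, 17) = 697 and P(7, 18) = 783; 703 is not s-gonal.
s = 11: P(11, 12) = 606 and P(11, 13) = 715; 703 is not s-gonal.
s = 12: P(12, 12) = 672 and P(12, 13) = 793; 703 is not s-gonal.
Hits: s ∈ {3} → 1.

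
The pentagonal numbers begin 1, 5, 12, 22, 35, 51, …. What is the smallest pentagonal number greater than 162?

Solve n(3n−1)/2 > 162 for integer n.
The largest n with value ≤ 162 is 10 (since 145 ≤ 162 < 176), so the first above is n = 11, value 176.

176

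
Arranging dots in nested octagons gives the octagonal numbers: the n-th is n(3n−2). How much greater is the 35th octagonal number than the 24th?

1925

35·(3·35 − 2) = 3605 and 24·(3·24 − 2) = 1680.
Difference: 3605 − 1680 = 1925.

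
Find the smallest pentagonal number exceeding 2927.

3015

Solve n(3n−1)/2 > 2927 for integer n.
The largest n with value ≤ 2927 is 44 (since 2882 ≤ 2927 < 3015), so the first above is n = 45, value 3015.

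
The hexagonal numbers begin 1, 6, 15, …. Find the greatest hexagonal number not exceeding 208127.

207046

Solve n(2n−1) ≤ 208127 for integer n.
n = 322 gives 207046 ≤ 208127, while n = 323 gives 208335 > 208127; so the answer is 207046.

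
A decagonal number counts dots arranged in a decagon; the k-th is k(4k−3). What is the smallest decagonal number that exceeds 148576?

149962

Solve n(4n−3) > 148576 for integer n.
The largest n with value ≤ 148576 is 193 (since 148417 ≤ 148576 < 149962), so the first above is n = 194, value 149962.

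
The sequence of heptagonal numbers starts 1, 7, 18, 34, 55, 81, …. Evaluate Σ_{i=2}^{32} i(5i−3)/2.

Σ i(5i−3)/2 = (5Σi² − 3Σi) / 2 over i = 2..32.
Σi = 528 − 1 = 527 and Σi² = 11440 − 1 = 11439.
(5·11439 − 3·527) / 2 = 55614/2 = 27807.

27807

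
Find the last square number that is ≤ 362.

361

Solve n² ≤ 362 for integer n.
n = 19 gives 361 ≤ 362, while n = 20 gives 400 > 362; so the answer is 361.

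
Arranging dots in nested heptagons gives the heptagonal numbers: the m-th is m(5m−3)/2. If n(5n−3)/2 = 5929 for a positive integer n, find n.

49

Set n(5n−3)/2 = 5929, giving 5n² − 3n − 11858 = 0.
The discriminant is 9 + 40·5929 = 237169, and √237169 = 487.
So n = (3 + 487) / 10 = 490/10 = 49.
Check: 49·(5·49 − 3)/2 = 5929. ✓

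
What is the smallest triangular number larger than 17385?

17391

Solve n(n+1)/2 > 17385 for integer n.
The largest n with value ≤ 17385 is 185 (since 17205 ≤ 17385 < 17391), so the first above is n = 186, value 17391.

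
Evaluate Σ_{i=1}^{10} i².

Σ_{i=1}^{10} i² = 10·11·21/6 = 385.

385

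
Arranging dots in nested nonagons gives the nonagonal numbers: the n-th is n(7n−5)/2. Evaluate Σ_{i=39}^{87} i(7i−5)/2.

Σ i(7i−5)/2 = (7Σi² − 5Σi) / 2 over i = 39..87.
Σi = 3828 − 741 = 3087 and Σi² = 223300 − 19019 = 204281.
(7·204281 − 5·3087) / 2 = 1414532/2 = 707266.

707266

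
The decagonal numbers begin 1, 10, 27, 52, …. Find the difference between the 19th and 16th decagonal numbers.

411

19·(4·19 − 3) = 1387 and 16·(4·16 − 3) = 976.
Difference: 1387 − 976 = 411.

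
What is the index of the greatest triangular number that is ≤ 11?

Solve n(n+1)/2 ≤ 11 for integer n.
n = 4 gives 10 ≤ 11, while n = 5 gives 15 > 11; so the answer is index 4.

4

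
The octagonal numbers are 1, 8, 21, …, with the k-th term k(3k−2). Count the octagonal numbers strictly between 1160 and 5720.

The n-th octagonal number is n(3n−2).
Smallest index with value > 1160: n = 21 (giving 1281).
Largest index with value < 5720: n = 43 (giving 5461).
Indices 21 through 43: 23 terms.

23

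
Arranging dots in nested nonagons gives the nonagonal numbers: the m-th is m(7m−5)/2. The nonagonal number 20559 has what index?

77

Set n(7n−5)/2 = 20559, giving 7n² − 5n − 41118 = 0.
The discriminant is 25 + 56·20559 = 1151329, and √1151329 = 1073.
So n = (5 + 1073) / 14 = 1078/14 = 77.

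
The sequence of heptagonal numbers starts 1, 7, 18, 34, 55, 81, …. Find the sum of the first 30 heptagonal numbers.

22940

Σ i(5i−3)/2 = (5Σi² − 3Σi) / 2 over i = 1..30.
Σi = 465 and Σi² = 9455.
(5·9455 − 3·465) / 2 = 45880/2 = 22940.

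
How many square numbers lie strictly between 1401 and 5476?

The n-th square number is n².
Smallest index with value > 1401: n = 38 (giving 1444).
Largest index with value < 5476: n = 73 (giving 5329).
Indices 38 through 73: 36 terms.

36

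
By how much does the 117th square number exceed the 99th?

117² = 13689 and 99² = 9801.
Difference: 13689 − 9801 = 3888.

3888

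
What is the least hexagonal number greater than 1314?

1326

Solve n(2n−1) > 1314 for integer n.
The largest n with value ≤ 1314 is 25 (since 1225 ≤ 1314 < 1326), so the first above is n = 26, value 1326.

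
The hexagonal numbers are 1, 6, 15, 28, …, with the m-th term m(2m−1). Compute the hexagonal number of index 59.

The 59th hexagonal number is n(2n−1) with n = 59.
59·(2·59 − 1) = 59·117 = 6903.

6903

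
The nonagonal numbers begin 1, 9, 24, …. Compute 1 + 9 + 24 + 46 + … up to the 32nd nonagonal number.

Σ i(7i−5)/2 = (7Σi² − 5Σi) / 2 over i = 1..32.
Σi = 528 and Σi² = 11440.
(7·11440 − 5·528) / 2 = 77440/2 = 38720.

38720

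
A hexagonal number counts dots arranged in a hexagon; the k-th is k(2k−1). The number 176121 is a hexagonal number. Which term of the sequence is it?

297

Set n(2n−1) = 176121, giving 2n² − n − 176121 = 0.
The discriminant is 1 + 8·176121 = 1408969, and √1408969 = 1187.
So n = (1 + 1187) / 4 = 1188/4 = 297.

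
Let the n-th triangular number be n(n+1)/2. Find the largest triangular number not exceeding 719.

703

Solve n(n+1)/2 ≤ 719 for integer n.
n = 37 gives 703 ≤ 719, while n = 38 gives 741 > 719; so the answer is 703.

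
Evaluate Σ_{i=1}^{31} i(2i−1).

20336

Σ i(2i−1) = 2Σi² − Σi over i = 1..31.
Σi = 496 and Σi² = 10416.
2·10416 − 1·496 = 20336.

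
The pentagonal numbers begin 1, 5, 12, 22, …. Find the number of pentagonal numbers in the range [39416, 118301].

119

The n-th pentagonal number is n(3n−1)/2.
Smallest index with value ≥ 39416: n = 163 (giving 39772).
Largest index with value ≤ 118301: n = 281 (giving 118301).
Indices 163 through 281: 119 terms.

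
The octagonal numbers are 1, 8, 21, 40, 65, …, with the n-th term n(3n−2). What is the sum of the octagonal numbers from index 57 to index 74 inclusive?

Σ i(3i−2) = 3Σi² − 2Σi over i = 57..74.
Σi = 2775 − 1596 = 1179 and Σi² = 137825 − 60116 = 77709.
3·77709 − 2·1179 = 230769.

230769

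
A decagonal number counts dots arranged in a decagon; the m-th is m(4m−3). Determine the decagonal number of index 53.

The 53rd decagonal number is n(4n−3) with n = 53.
53·(4·53 − 3) = 53·209 = 11077.

11077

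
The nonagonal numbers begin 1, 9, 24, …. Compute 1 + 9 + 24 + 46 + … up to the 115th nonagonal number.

Σ i(7i−5)/2 = (7Σi² − 5Σi) / 2 over i = 1..115.
Σi = 6670 and Σi² = 513590.
(7·513590 − 5·6670) / 2 = 3561780/2 = 1780890.

1780890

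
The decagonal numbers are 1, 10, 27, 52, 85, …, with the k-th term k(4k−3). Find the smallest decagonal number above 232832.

233530

Solve n(4n−3) > 232832 for integer n.
The largest n with value ≤ 232832 is 241 (since 231601 ≤ 232832 < 233530), so the first above is n = 242, value 233530.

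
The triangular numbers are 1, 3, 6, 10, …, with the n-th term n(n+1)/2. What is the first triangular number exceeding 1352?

Solve n(n+1)/2 > 1352 for integer n.
The largest n with value ≤ 1352 is 51 (since 1326 ≤ 1352 < 1378), so the first above is n = 52, value 1378.

1378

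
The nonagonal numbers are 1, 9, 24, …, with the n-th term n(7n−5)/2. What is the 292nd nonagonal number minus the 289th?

6093

292·(7·292 − 5)/2 = 297694 and 289·(7·289 − 5)/2 = 291601.
Difference: 297694 − 291601 = 6093.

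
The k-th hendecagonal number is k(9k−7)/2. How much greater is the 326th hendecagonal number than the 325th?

Consecutive hendecagonal numbers differ by 9n − 8: here 9·326 − 8 = 2926.

2926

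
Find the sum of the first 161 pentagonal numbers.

Σ i(3i−1)/2 = (3Σi² − Σi) / 2 over i = 1..161.
Σi = 13041 and Σi² = 1404081.
(3·1404081 − 1·13041) / 2 = 4199202/2 = 2099601.

2099601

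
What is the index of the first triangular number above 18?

6

Solve n(n+1)/2 > 18 for integer n.
The largest n with value ≤ 18 is 5 (since 15 ≤ 18 < 21), so the first above is n = 6, value 21.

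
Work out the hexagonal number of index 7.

The 7th hexagonal number is n(2n−1) with n = 7.
7·(2·7 − 1) = 7·13 = 91.

91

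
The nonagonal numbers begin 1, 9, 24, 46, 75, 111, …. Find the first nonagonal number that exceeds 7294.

Solve n(7n−5)/2 > 7294 for integer n.
The largest n with value ≤ 7294 is 46 (since 7291 ≤ 7294 < 7614), so the first above is n = 47, value 7614.

7614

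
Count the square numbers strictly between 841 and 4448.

37

The n-th square number is n².
Smallest index with value > 841: n = 30 (giving 900).
Largest index with value < 4448: n = 66 (giving 4356).
Indices 30 through 66: 37 terms.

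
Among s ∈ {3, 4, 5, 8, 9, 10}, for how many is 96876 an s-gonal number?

s = 3: P(3, 439) = 96580 and P(3, 440) = 97020; 96876 is not s-gonal.
s = 4: P(4, 311) = 96721 and P(4, 312) = 97344; 96876 is not s-gonal.
s = 5: P(5, 254) = 96647 and P(5, 255) = 97410; 96876 is not s-gonal.
s = 8: P(8, 180) = 96840 and P(8, 181) = 97921; 96876 is not s-gonal.
s = 9: P(9, 166) = 96031 and P(9, 167) = 97194; 96876 is not s-gonal.
s = 10: P(10, 156) = 96876. ✓
Hits: s ∈ {10} → 1.

1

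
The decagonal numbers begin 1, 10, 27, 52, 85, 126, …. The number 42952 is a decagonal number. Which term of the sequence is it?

104

Set n(4n−3) = 42952, giving 4n² − 3n − 42952 = 0.
The discriminant is 9 + 16·42952 = 687241, and √687241 = 829.
So n = (3 + 829) / 8 = 832/8 = 104.
Check: 104·(4·104 − 3) = 42952. ✓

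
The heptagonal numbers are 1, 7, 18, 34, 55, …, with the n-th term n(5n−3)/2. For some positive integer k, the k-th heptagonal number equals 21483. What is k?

93

Set n(5n−3)/2 = 21483, giving 5n² − 3n − 42966 = 0.
The discriminant is 9 + 40·21483 = 859329, and √859329 = 927.
So n = (3 + 927) / 10 = 930/10 = 93.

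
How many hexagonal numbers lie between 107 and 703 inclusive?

The n-th hexagonal number is n(2n−1).
Smallest index with value ≥ 107: n = 8 (giving 120).
Largest index with value ≤ 703: n = 19 (giving 703).
Indices 8 through 19: 12 terms.

12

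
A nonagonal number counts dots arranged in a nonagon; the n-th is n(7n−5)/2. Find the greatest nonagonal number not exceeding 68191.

67276

Solve n(7n−5)/2 ≤ 68191 for integer n.
n = 139 gives 67276 ≤ 68191, while n = 140 gives 68250 > 68191; so the answer is 67276.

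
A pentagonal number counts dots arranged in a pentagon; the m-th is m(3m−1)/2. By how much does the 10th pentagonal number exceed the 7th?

75

10·(3·10 − 1)/2 = 145 and 7·(3·7 − 1)/2 = 70.
Difference: 145 − 70 = 75.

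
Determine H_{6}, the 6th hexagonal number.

66

6·(2·6 − 1) = 6·11 = 66.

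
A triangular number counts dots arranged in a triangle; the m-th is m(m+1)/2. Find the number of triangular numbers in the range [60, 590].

The n-th triangular number is n(n+1)/2.
Smallest index with value ≥ 60: n = 11 (giving 66).
Largest index with value ≤ 590: n = 33 (giving 561).
Indices 11 through 33: 23 terms.

23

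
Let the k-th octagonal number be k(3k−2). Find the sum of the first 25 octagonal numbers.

15925

Σ i(3i−2) = 3Σi² − 2Σi over i = 1..25.
Σi = 325 and Σi² = 5525.
3·5525 − 2·325 = 15925.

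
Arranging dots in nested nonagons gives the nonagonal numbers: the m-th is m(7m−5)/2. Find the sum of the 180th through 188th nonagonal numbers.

1062534

Σ i(7i−5)/2 = (7Σi² − 5Σi) / 2 over i = 180..188.
Σi = 17766 − 16110 = 1656 and Σi² = 2232594 − 1927830 = 304764.
(7·304764 − 5·1656) / 2 = 2125068/2 = 1062534.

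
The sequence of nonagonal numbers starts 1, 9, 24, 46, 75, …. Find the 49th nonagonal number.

The 49th nonagonal number is n(7n−5)/2 with n = 49.
49·(7·49 − 5)/2 = 49·338/2 = 49·169 = 8281.

8281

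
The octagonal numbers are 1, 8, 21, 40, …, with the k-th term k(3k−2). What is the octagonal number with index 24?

The 24th octagonal number is n(3n−2) with n = 24.
24·(3·24 − 2) = 24·70 = 1680.

1680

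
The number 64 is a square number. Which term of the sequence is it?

8

We need n² = 64, so n = √64 = 8.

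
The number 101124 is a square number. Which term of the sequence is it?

318

We need n² = 101124, so n = √101124 = 318.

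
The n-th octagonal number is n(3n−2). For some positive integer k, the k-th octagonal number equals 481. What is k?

Set n(3n−2) = 481, giving 3n² − 2n − 481 = 0.
The discriminant is 4 + 12·481 = 5776, and √5776 = 76.
So n = (2 + 76) / 6 = 78/6 = 13.
Check: 13·(3·13 − 2) = 481. ✓

13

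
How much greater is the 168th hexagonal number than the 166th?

168·(2·168 − 1) = 56280 and 166·(2·166 − 1) = 54946.
Difference: 56280 − 54946 = 1334.

1334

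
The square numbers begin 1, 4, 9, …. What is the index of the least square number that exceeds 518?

Solve n² > 518 for integer n.
The largest n with value ≤ 518 is 22 (since 484 ≤ 518 < 529), so the first above is n = 23, value 529.

23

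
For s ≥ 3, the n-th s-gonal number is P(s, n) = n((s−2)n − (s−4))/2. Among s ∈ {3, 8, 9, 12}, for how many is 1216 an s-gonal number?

2

s = 3: P(3, 48) = 1176 and P(3, 49) = 1225; 1216 is not s-gonal.
s = 8: P(8, 20) = 1160 and P(8, 21) = 1281; 1216 is not s-gonal.
s = 9: P(9, 19) = 1216. ✓
s = 12: P(12, 16) = 1216. ✓
Hits: s ∈ {9, 12} → 2.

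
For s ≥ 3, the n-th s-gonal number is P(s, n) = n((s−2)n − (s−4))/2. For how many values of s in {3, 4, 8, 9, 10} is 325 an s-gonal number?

2

s = 3: P(3, 25) = 325. ✓
s = 4: P(4, 18) = 324 and P(4, 19) = 361; 325 is not s-gonal.
s = 8: P(8, 10) = 280 and P(8, 11) = 341; 325 is not s-gonal.
s = 9: P(9, 10) = 325. ✓
s = 10: P(10, 9) = 297 and P(10, 10) = 370; 325 is not s-gonal.
Hits: s ∈ {3, 9} → 2.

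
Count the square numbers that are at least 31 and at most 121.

The n-th square number is n².
Smallest index with value ≥ 31: n = 6 (giving 36).
Largest index with value ≤ 121: n = 11 (giving 121).
Indices 6 through 11: 6 terms.

6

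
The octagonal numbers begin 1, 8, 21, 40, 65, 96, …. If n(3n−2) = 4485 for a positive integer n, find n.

Set n(3n−2) = 4485, giving 3n² − 2n − 4485 = 0.
The discriminant is 4 + 12·4485 = 53824, and √53824 = 232.
So n = (2 + 232) / 6 = 234/6 = 39.

39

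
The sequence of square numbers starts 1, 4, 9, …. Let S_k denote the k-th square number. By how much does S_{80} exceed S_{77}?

471

80² = 6400 and 77² = 5929.
Difference: 6400 − 5929 = 471.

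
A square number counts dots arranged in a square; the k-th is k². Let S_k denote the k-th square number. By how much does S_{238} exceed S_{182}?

238² = 56644 and 182² = 33124.
Difference: 56644 − 33124 = 23520.

23520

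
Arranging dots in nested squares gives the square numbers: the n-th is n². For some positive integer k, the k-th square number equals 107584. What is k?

We need n² = 107584, so n = √107584 = 328.
Check: 328² = 107584. ✓

328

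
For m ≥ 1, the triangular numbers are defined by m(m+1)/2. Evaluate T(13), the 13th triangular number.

The 13th triangular number is n(n+1)/2 with n = 13.
13·14/2 = 182/2 = 91.

91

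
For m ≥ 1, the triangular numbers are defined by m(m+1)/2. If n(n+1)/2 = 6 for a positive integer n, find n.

Set n(n+1)/2 = 6, giving n² + n − 12 = 0.
The discriminant is 1 + 8·6 = 49, and √49 = 7.
So n = (-1 + 7) / 2 = 6/2 = 3.

3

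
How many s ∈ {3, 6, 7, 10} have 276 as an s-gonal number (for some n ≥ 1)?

2

s = 3: P(3, 23) = 276. ✓
s = 6: P(6, 12) = 276. ✓
s = 7: P(7, 10) = 235 and P(7, 11) = 286; 276 is not s-gonal.
s = 10: P(10, 8) = 232 and P(10, 9) = 297; 276 is not s-gonal.
Hits: s ∈ {3, 6} → 2.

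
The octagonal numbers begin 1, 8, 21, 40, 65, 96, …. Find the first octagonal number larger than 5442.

5461

Solve n(3n−2) > 5442 for integer n.
The largest n with value ≤ 5442 is 42 (since 5208 ≤ 5442 < 5461), so the first above is n = 43, value 5461.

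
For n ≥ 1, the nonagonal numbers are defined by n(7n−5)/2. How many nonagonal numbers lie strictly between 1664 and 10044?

The n-th nonagonal number is n(7n−5)/2.
Smallest index with value > 1664: n = 23 (giving 1794).
Largest index with value < 10044: n = 53 (giving 9699).
Indices 23 through 53: 31 terms.

31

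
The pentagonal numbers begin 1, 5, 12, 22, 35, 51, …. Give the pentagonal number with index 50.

3725

The 50th pentagonal number is n(3n−1)/2 with n = 50.
50·(3·50 − 1)/2 = 50·149/2 = 3725.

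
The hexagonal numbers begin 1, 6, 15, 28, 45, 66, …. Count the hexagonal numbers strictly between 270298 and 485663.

126

The n-th hexagonal number is n(2n−1).
Smallest index with value > 270298: n = 368 (giving 270480).
Largest index with value < 485663: n = 493 (giving 485605).
Indices 368 through 493: 126 terms.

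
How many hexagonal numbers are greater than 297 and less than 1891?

The n-th hexagonal number is n(2n−1).
Smallest index with value > 297: n = 13 (giving 325).
Largest index with value < 1891: n = 30 (giving 1770).
Indices 13 through 30: 18 terms.

18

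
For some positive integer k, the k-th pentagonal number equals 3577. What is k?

49

Set n(3n−1)/2 = 3577, giving 3n² − n − 7154 = 0.
The discriminant is 1 + 24·3577 = 85849, and √85849 = 293.
So n = (1 + 293) / 6 = 294/6 = 49.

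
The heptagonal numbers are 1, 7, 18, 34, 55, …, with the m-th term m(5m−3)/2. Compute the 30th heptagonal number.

The 30th heptagonal number is n(5n−3)/2 with n = 30.
30·(5·30 − 3)/2 = 30·147/2 = 2205.

2205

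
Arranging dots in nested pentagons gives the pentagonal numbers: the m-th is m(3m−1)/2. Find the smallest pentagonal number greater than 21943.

Solve n(3n−1)/2 > 21943 for integer n.
The largest n with value ≤ 21943 is 121 (since 21901 ≤ 21943 < 22265), so the first above is n = 122, value 22265.

22265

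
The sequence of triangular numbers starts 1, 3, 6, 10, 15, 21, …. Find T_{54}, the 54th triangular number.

1485

The 54th triangular number is n(n+1)/2 with n = 54.
54·55/2 = 2970/2 = 1485.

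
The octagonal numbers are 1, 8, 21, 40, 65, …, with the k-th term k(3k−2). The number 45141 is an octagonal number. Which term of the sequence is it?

123

Set n(3n−2) = 45141, giving 3n² − 2n − 45141 = 0.
The discriminant is 4 + 12·45141 = 541696, and √541696 = 736.
So n = (2 + 736) / 6 = 738/6 = 123.
Check: 123·(3·123 − 2) = 45141. ✓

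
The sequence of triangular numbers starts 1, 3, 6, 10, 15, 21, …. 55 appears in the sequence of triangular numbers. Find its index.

10

Set n(n+1)/2 = 55, giving n² + n − 110 = 0.
The discriminant is 1 + 8·55 = 441, and √441 = 21.
So n = (-1 + 21) / 2 = 20/2 = 10.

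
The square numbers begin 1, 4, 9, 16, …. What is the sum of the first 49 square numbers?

Σ_{i=1}^{49} i² = 49·50·99/6 = 40425.

40425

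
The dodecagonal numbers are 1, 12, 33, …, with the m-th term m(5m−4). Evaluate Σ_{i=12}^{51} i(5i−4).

Σ i(5i−4) = 5Σi² − 4Σi over i = 12..51.
Σi = 1326 − 66 = 1260 and Σi² = 45526 − 506 = 45020.
5·45020 − 4·1260 = 220060.

220060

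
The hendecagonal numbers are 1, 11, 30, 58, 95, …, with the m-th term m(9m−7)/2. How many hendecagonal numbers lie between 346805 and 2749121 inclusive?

505

The n-th hendecagonal number is n(9n−7)/2.
Smallest index with value ≥ 346805: n = 278 (giving 346805).
Largest index with value ≤ 2749121: n = 782 (giving 2749121).
Indices 278 through 782: 505 terms.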